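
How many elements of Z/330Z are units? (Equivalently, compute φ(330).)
Z/330Z has φ(330) = 80 units

An element a ∈ Z/330Z is a unit iff gcd(a, 330) = 1, so the number of units is φ(330). φ is multiplicative, with φ(p^e) = p^e − p^(e−1). Factorise 330 = 2 · 3 · 5 · 11. Then
  φ(330) = (2 − 1) · (3 − 1) · (5 − 1) · (11 − 1) = 1 · 2 · 4 · 10 = 80.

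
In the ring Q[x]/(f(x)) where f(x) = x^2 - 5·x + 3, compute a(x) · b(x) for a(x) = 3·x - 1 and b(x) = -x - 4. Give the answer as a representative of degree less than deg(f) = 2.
a · b ≡ 13 - 26·x (mod f(x))

First multiply in Q[x] without reducing: a · b = -3·x^2 - 11·x + 4. Now divide by f(x) = x^2 - 5·x + 3, eliminating the leading term at each step:
  leading term -3·x^2: subtract (-3)·f(x) = -3·x^2 + 15·x - 9, leaving 13 - 26·x
The degree is now < 2, so this is the remainder. Hence a · b ≡ 13 - 26·x in Q[x]/(f).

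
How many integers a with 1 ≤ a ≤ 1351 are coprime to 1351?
The number of a ∈ {1, ..., 1351} with gcd(a, 1351) = 1 is by definition Euler's totient φ(1351). φ is multiplicative, with φ(p^e) = p^e − p^(e−1). Factorise 1351 = 7 · 193. Then
  φ(1351) = (7 − 1) · (193 − 1) = 6 · 192 = 1152.
So there are 1152 such integers.

Final answer: 1152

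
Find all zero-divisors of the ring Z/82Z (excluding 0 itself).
An element a ∈ Z/82Z (with a ≠ 0) is a zero-divisor iff gcd(a, 82) > 1 (because a is a unit precisely when gcd(a, n) = 1, and in Z/nZ every nonzero, non-unit element is a zero-divisor). Scan a = 1, ..., 81 and keep those with gcd(a, 82) > 1:
  gcd(2, 82) = 2, gcd(4, 82) = 2, gcd(6, 82) = 2, gcd(8, 82) = 2, gcd(10, 82) = 2, gcd(12, 82) = 2, gcd(14, 82) = 2, gcd(16, 82) = 2, gcd(18, 82) = 2, gcd(20, 82) = 2, gcd(22, 82) = 2, gcd(24, 82) = 2, gcd(26, 82) = 2, gcd(28, 82) = 2, gcd(30, 82) = 2, gcd(32, 82) = 2, gcd(34, 82) = 2, gcd(36, 82) = 2, gcd(38, 82) = 2, gcd(40, 82) = 2, gcd(41, 82) = 41, gcd(42, 82) = 2, gcd(44, 82) = 2, gcd(46, 82) = 2, gcd(48, 82) = 2, gcd(50, 82) = 2, gcd(52, 82) = 2, gcd(54, 82) = 2, gcd(56, 82) = 2, gcd(58, 82) = 2, gcd(60, 82) = 2, gcd(62, 82) = 2, gcd(64, 82) = 2, gcd(66, 82) = 2, gcd(68, 82) = 2, gcd(70, 82) = 2, gcd(72, 82) = 2, gcd(74, 82) = 2, gcd(76, 82) = 2, gcd(78, 82) = 2, gcd(80, 82) = 2.
All other a ∈ {1, ..., 81} have gcd(a, 82) = 1 and are units. So the nonzero zero-divisors are exactly the 41 values of a appearing in this scan.

Final answer: nonzero zero-divisors of Z/82Z = {2, 4, 6, 8, 10, 12, 14, 16, 18, 20, 22, 24, 26, 28, 30, 32, 34, 36, 38, 40, 41, 42, 44, 46, 48, 50, 52, 54, 56, 58, 60, 62, 64, 66, 68, 70, 72, 74, 76, 78, 80}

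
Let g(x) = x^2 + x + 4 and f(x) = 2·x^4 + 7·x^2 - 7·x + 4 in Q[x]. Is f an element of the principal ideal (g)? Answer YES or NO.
YES

In Q[x] the ideal (g) consists of all multiples of g, so f ∈ (g) iff g | f, i.e. iff the remainder of f on division by g is 0. Divide f by g (g is monic, so eliminate the leading term of the running remainder at each step):
  leading term 2·x^4: subtract (2·x^2)·g(x) = 2·x^4 + 2·x^3 + 8·x^2, leaving -2·x^3 - x^2 - 7·x + 4
  leading term -2·x^3: subtract (-2·x)·g(x) = -2·x^3 - 2·x^2 - 8·x, leaving x^2 + x + 4
  leading term x^2: subtract (1)·g(x) = x^2 + x + 4, leaving 0
The remainder is 0, so f(x) = g(x) · h(x) with h(x) = 2·x^2 - 2·x + 1. Hence g | f, i.e. f ∈ (g).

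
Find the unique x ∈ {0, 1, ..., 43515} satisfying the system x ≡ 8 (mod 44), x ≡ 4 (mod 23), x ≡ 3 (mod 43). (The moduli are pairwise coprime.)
x ≡ 24384 (mod 43516); the representative in [0, 43516) is 24384

The moduli 44, 23, 43 are pairwise coprime, so by the CRT there is a unique solution mod 44·23·43 = 43516.
Solve by successive substitution. Start with x ≡ 8 (mod 44).
  Combine with x ≡ 4 (mod 23): write x = 8 + 44·t and require 8 + 44·t ≡ 4 (mod 23), i.e. 44·t ≡ 4 − 8 ≡ 19 (mod 23). Since 44^(−1) ≡ 11 (mod 23) (44 ≡ 21 (mod 23)), t ≡ 11·19 ≡ 2 (mod 23). So x ≡ 8 + 44·2 = 96 (mod 1012).
  Combine with x ≡ 3 (mod 43): write x = 96 + 1012·t and require 96 + 1012·t ≡ 3 (mod 43), i.e. 1012·t ≡ 3 − 96 ≡ 36 (mod 43). Since 1012^(−1) ≡ 15 (mod 43) (1012 ≡ 23 (mod 43)), t ≡ 15·36 ≡ 24 (mod 43). So x ≡ 96 + 1012·24 = 24384 (mod 43516).
Unique solution in [0, 43516): x = 24384.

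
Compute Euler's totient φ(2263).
φ(2263) = 2160

φ is multiplicative, with φ(p^e) = p^e − p^(e−1). Factorise 2263 = 31 · 73. Then
  φ(2263) = (31 − 1) · (73 − 1) = 30 · 72 = 2160.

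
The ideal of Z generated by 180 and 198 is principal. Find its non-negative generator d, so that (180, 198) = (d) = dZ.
In the PID Z, (a, b) is generated by gcd(a, b). Compute gcd(198, 180) with the extended Euclidean algorithm, tracking rows (r, s, t) with s·198 + t·180 = r:
  row A: (198, 1, 0)   [1·198 + 0·180 = 198]
  row B: (180, 0, 1)   [0·198 + 1·180 = 180]
  198 = 1·180 + 18   → row C = row A − 1·row B = (18, 1, −1)   [check: 1·198 − 1·180 = 18]
  180 = 10·18 + 0   → remainder 0, stop. gcd = 18 (last nonzero row C).
So gcd(180, 198) = 18, with Bézout identity 1·198 − 1·180 = 18. Containment (⊇): the Bézout identity exhibits 18 as an element of (180, 198), giving (18) ⊆ (180, 198). Containment (⊆): since 18 | 180 and 18 | 198 (180 = 18·10, 198 = 18·11), every Z-linear combination of 180 and 198 is divisible by 18, so (180, 198) ⊆ (18). Therefore (180, 198) = (18), d = 18.

Final answer: (180, 198) = (18); d = 18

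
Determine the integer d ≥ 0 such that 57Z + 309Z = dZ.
(57, 309) = (3); d = 3

In the PID Z, (a, b) is generated by gcd(a, b). Compute gcd(309, 57) with the extended Euclidean algorithm, tracking rows (r, s, t) with s·309 + t·57 = r:
  row A: (309, 1, 0)   [1·309 + 0·57 = 309]
  row B: (57, 0, 1)   [0·309 + 1·57 = 57]
  309 = 5·57 + 24   → row C = row A − 5·row B = (24, 1, −5)   [check: 1·309 − 5·57 = 24]
  57 = 2·24 + 9   → row D = row B − 2·row C = (9, −2, 11)   [check: −2·309 + 11·57 = 9]
  24 = 2·9 + 6   → row E = row C − 2·row D = (6, 5, −27)   [check: 5·309 − 27·57 = 6]
  9 = 1·6 + 3   → row F = row D − 1·row E = (3, −7, 38)   [check: −7·309 + 38·57 = 3]
  6 = 2·3 + 0   → remainder 0, stop. gcd = 3 (last nonzero row F).
So gcd(57, 309) = 3, with Bézout identity −7·309 + 38·57 = 3. Containment (⊇): the Bézout identity exhibits 3 as an element of (57, 309), giving (3) ⊆ (57, 309). Containment (⊆): since 3 | 57 and 3 | 309 (57 = 3·19, 309 = 3·103), every Z-linear combination of 57 and 309 is divisible by 3, so (57, 309) ⊆ (3). Therefore (57, 309) = (3), d = 3.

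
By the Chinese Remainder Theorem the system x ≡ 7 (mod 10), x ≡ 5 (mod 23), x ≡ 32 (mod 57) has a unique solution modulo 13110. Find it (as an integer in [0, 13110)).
The moduli 10, 23, 57 are pairwise coprime, so by the CRT there is a unique solution mod 10·23·57 = 13110.
Solve by successive substitution. Start with x ≡ 7 (mod 10).
  Combine with x ≡ 5 (mod 23): write x = 7 + 10·t and require 7 + 10·t ≡ 5 (mod 23), i.e. 10·t ≡ 5 − 7 ≡ 21 (mod 23). Since 10^(−1) ≡ 7 (mod 23), t ≡ 7·21 ≡ 9 (mod 23). So x ≡ 7 + 10·9 = 97 (mod 230).
  Combine with x ≡ 32 (mod 57): write x = 97 + 230·t and require 97 + 230·t ≡ 32 (mod 57), i.e. 230·t ≡ 32 − 97 ≡ 49 (mod 57). Since 230^(−1) ≡ 29 (mod 57) (230 ≡ 2 (mod 57)), t ≡ 29·49 ≡ 53 (mod 57). So x ≡ 97 + 230·53 = 12287 (mod 13110).
Unique solution in [0, 13110): x = 12287.

Final answer: x ≡ 12287 (mod 13110); the representative in [0, 13110) is 12287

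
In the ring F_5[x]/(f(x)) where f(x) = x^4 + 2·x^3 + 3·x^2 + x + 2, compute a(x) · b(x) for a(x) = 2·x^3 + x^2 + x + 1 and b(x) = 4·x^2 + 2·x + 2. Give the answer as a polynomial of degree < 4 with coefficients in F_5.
Multiply as integer polynomials: a · b = 8·x^5 + 8·x^4 + 10·x^3 + 8·x^2 + 4·x + 2. Reducing coefficients mod 5: a · b ≡ 3·x^5 + 3·x^4 + 3·x^2 + 4·x + 2. Now divide by f(x) = x^4 + 2·x^3 + 3·x^2 + x + 2 in F_5[x], eliminating the leading term at each step:
  leading term 3·x^5: subtract (3·x)·f(x) = 3·x^5 + x^4 + 4·x^3 + 3·x^2 + x, leaving 2·x^4 + x^3 + 3·x + 2 (coefficients mod 5)
  leading term 2·x^4: subtract (2)·f(x) = 2·x^4 + 4·x^3 + x^2 + 2·x + 4, leaving 2·x^3 + 4·x^2 + x + 3 (coefficients mod 5)
The degree is now < 4, so this is the remainder. Hence a · b ≡ 2·x^3 + 4·x^2 + x + 3 in F_5[x]/(f).

Final answer: a · b ≡ 2·x^3 + 4·x^2 + x + 3 (mod f(x))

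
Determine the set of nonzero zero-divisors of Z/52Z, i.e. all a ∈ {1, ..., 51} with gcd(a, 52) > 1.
An element a ∈ Z/52Z (with a ≠ 0) is a zero-divisor iff gcd(a, 52) > 1 (because a is a unit precisely when gcd(a, n) = 1, and in Z/nZ every nonzero, non-unit element is a zero-divisor). Scan a = 1, ..., 51 and keep those with gcd(a, 52) > 1:
  gcd(2, 52) = 2, gcd(4, 52) = 4, gcd(6, 52) = 2, gcd(8, 52) = 4, gcd(10, 52) = 2, gcd(12, 52) = 4, gcd(13, 52) = 13, gcd(14, 52) = 2, gcd(16, 52) = 4, gcd(18, 52) = 2, gcd(20, 52) = 4, gcd(22, 52) = 2, gcd(24, 52) = 4, gcd(26, 52) = 26, gcd(28, 52) = 4, gcd(30, 52) = 2, gcd(32, 52) = 4, gcd(34, 52) = 2, gcd(36, 52) = 4, gcd(38, 52) = 2, gcd(39, 52) = 13, gcd(40, 52) = 4, gcd(42, 52) = 2, gcd(44, 52) = 4, gcd(46, 52) = 2, gcd(48, 52) = 4, gcd(50, 52) = 2.
All other a ∈ {1, ..., 51} have gcd(a, 52) = 1 and are units. So the nonzero zero-divisors are exactly the 27 values of a appearing in this scan.

Final answer: nonzero zero-divisors of Z/52Z = {2, 4, 6, 8, 10, 12, 13, 14, 16, 18, 20, 22, 24, 26, 28, 30, 32, 34, 36, 38, 39, 40, 42, 44, 46, 48, 50}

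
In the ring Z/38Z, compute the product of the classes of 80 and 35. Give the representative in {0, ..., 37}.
26

Reduce the factors first: 80 ≡ 4 (mod 38), so 80 · 35 ≡ 4 · 35 (mod 38). 4 · 35 = 140. Dividing by 38: 140 = 3·38 + 26. So (80 · 35) mod 38 = 26.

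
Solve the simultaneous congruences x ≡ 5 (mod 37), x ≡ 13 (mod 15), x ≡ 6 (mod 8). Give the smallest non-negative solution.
The moduli 37, 15, 8 are pairwise coprime, so by the CRT there is a unique solution mod 37·15·8 = 4440.
Solve by successive substitution. Start with x ≡ 5 (mod 37).
  Combine with x ≡ 13 (mod 15): write x = 5 + 37·t and require 5 + 37·t ≡ 13 (mod 15), i.e. 37·t ≡ 13 − 5 ≡ 8 (mod 15). Since 37^(−1) ≡ 13 (mod 15) (37 ≡ 7 (mod 15)), t ≡ 13·8 ≡ 14 (mod 15). So x ≡ 5 + 37·14 = 523 (mod 555).
  Combine with x ≡ 6 (mod 8): write x = 523 + 555·t and require 523 + 555·t ≡ 6 (mod 8), i.e. 555·t ≡ 6 − 523 ≡ 3 (mod 8). Since 555^(−1) ≡ 3 (mod 8) (555 ≡ 3 (mod 8)), t ≡ 3·3 ≡ 1 (mod 8). So x ≡ 523 + 555·1 = 1078 (mod 4440).
Unique solution in [0, 4440): x = 1078.

Final answer: x ≡ 1078 (mod 4440); the representative in [0, 4440) is 1078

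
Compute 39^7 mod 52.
39

Use repeated squaring. Binary(7) = 111. Walk through the bits of the exponent 7 left-to-right: at each bit after the leading one, square the running value, then multiply by 39 if the bit is 1 (always reducing mod 52):
  bit 1 = 1 (leading): start with 39.
  bit 2 = 1: square 39^2 = 1521 ≡ 13; bit is 1, so multiply 13·39 = 507 ≡ 39 (mod 52).
  bit 3 = 1: square 39^2 = 1521 ≡ 13; bit is 1, so multiply 13·39 = 507 ≡ 39 (mod 52).
Final value: 39^7 ≡ 39 (mod 52).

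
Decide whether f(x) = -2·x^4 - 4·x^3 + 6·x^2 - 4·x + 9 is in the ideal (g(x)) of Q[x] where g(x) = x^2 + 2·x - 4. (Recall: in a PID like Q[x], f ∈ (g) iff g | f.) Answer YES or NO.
NO

In Q[x] the ideal (g) consists of all multiples of g, so f ∈ (g) iff g | f, i.e. iff the remainder of f on division by g is 0. Divide f by g (g is monic, so eliminate the leading term of the running remainder at each step):
  leading term -2·x^4: subtract (-2·x^2)·g(x) = -2·x^4 - 4·x^3 + 8·x^2, leaving -2·x^2 - 4·x + 9
  leading term -2·x^2: subtract (-2)·g(x) = -2·x^2 - 4·x + 8, leaving 1
The remainder r(x) = 1 ≠ 0 (and deg r < deg g), so g ∤ f, i.e. f ∉ (g).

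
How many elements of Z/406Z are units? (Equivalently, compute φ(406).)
Z/406Z has φ(406) = 168 units

An element a ∈ Z/406Z is a unit iff gcd(a, 406) = 1, so the number of units is φ(406). φ is multiplicative, with φ(p^e) = p^e − p^(e−1). Factorise 406 = 2 · 7 · 29. Then
  φ(406) = (2 − 1) · (7 − 1) · (29 − 1) = 1 · 6 · 28 = 168.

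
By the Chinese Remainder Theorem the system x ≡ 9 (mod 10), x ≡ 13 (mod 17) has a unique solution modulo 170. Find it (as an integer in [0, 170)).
The moduli 10, 17 are pairwise coprime, so by the CRT there is a unique solution mod 10·17 = 170.
Solve by successive substitution. Start with x ≡ 9 (mod 10).
  Combine with x ≡ 13 (mod 17): write x = 9 + 10·t and require 9 + 10·t ≡ 13 (mod 17), i.e. 10·t ≡ 13 − 9 ≡ 4 (mod 17). Since 10^(−1) ≡ 12 (mod 17), t ≡ 12·4 ≡ 14 (mod 17). So x ≡ 9 + 10·14 = 149 (mod 170).
Unique solution in [0, 170): x = 149.

Final answer: x ≡ 149 (mod 170); the representative in [0, 170) is 149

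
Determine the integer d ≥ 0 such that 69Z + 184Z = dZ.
In the PID Z, (a, b) is generated by gcd(a, b). Compute gcd(184, 69) with the extended Euclidean algorithm, tracking rows (r, s, t) with s·184 + t·69 = r:
  row A: (184, 1, 0)   [1·184 + 0·69 = 184]
  row B: (69, 0, 1)   [0·184 + 1·69 = 69]
  184 = 2·69 + 46   → row C = row A − 2·row B = (46, 1, −2)   [check: 1·184 − 2·69 = 46]
  69 = 1·46 + 23   → row D = row B − 1·row C = (23, −1, 3)   [check: −1·184 + 3·69 = 23]
  46 = 2·23 + 0   → remainder 0, stop. gcd = 23 (last nonzero row D).
So gcd(69, 184) = 23, with Bézout identity −1·184 + 3·69 = 23. Containment (⊇): the Bézout identity exhibits 23 as an element of (69, 184), giving (23) ⊆ (69, 184). Containment (⊆): since 23 | 69 and 23 | 184 (69 = 23·3, 184 = 23·8), every Z-linear combination of 69 and 184 is divisible by 23, so (69, 184) ⊆ (23). Therefore (69, 184) = (23), d = 23.

Final answer: (69, 184) = (23); d = 23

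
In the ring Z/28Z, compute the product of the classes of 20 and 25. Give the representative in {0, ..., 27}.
Both factors are already reduced mod 28. 20 · 25 = 500. Dividing by 28: 500 = 17·28 + 24. So (20 · 25) mod 28 = 24.

Final answer: 24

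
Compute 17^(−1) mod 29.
17^(−1) ≡ 12 (mod 29)

Apply the extended Euclidean algorithm to (29, 17), tracking rows (r, s, t) with s·29 + t·17 = r. Each division r_prev = q·r_cur + r_new produces the new row as (previous row) − q·(current row):
  row A: (29, 1, 0)   [1·29 + 0·17 = 29]
  row B: (17, 0, 1)   [0·29 + 1·17 = 17]
  29 = 1·17 + 12   → row C = row A − 1·row B = (12, 1, −1)   [check: 1·29 − 1·17 = 12]
  17 = 1·12 + 5   → row D = row B − 1·row C = (5, −1, 2)   [check: −1·29 + 2·17 = 5]
  12 = 2·5 + 2   → row E = row C − 2·row D = (2, 3, −5)   [check: 3·29 − 5·17 = 2]
  5 = 2·2 + 1   → row F = row D − 2·row E = (1, −7, 12)   [check: −7·29 + 12·17 = 1]
  2 = 2·1 + 0   → remainder 0, stop. gcd = 1 (last nonzero row F).
The gcd is 1, so 17 is invertible mod 29. The last nonzero row gives −7·29 + 12·17 = 1, so t = 12. So 17^(−1) ≡ 12 (mod 29). Verify: 17 · 12 = 204 ≡ 1 (mod 29). ✓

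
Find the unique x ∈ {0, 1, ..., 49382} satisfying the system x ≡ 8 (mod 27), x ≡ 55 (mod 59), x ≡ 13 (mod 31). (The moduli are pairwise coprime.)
x ≡ 17342 (mod 49383); the representative in [0, 49383) is 17342

The moduli 27, 59, 31 are pairwise coprime, so by the CRT there is a unique solution mod 27·59·31 = 49383.
Solve by successive substitution. Start with x ≡ 8 (mod 27).
  Combine with x ≡ 55 (mod 59): write x = 8 + 27·t and require 8 + 27·t ≡ 55 (mod 59), i.e. 27·t ≡ 55 − 8 ≡ 47 (mod 59). Since 27^(−1) ≡ 35 (mod 59), t ≡ 35·47 ≡ 52 (mod 59). So x ≡ 8 + 27·52 = 1412 (mod 1593).
  Combine with x ≡ 13 (mod 31): write x = 1412 + 1593·t and require 1412 + 1593·t ≡ 13 (mod 31), i.e. 1593·t ≡ 13 − 1412 ≡ 27 (mod 31). Since 1593^(−1) ≡ 13 (mod 31) (1593 ≡ 12 (mod 31)), t ≡ 13·27 ≡ 10 (mod 31). So x ≡ 1412 + 1593·10 = 17342 (mod 49383).
Unique solution in [0, 49383): x = 17342.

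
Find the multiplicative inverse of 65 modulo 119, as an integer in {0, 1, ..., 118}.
Apply the extended Euclidean algorithm to (119, 65), tracking rows (r, s, t) with s·119 + t·65 = r. Each division r_prev = q·r_cur + r_new produces the new row as (previous row) − q·(current row):
  row A: (119, 1, 0)   [1·119 + 0·65 = 119]
  row B: (65, 0, 1)   [0·119 + 1·65 = 65]
  119 = 1·65 + 54   → row C = row A − 1·row B = (54, 1, −1)   [check: 1·119 − 1·65 = 54]
  65 = 1·54 + 11   → row D = row B − 1·row C = (11, −1, 2)   [check: −1·119 + 2·65 = 11]
  54 = 4·11 + 10   → row E = row C − 4·row D = (10, 5, −9)   [check: 5·119 − 9·65 = 10]
  11 = 1·10 + 1   → row F = row D − 1·row E = (1, −6, 11)   [check: −6·119 + 11·65 = 1]
  10 = 10·1 + 0   → remainder 0, stop. gcd = 1 (last nonzero row F).
The gcd is 1, so 65 is invertible mod 119. The last nonzero row gives −6·119 + 11·65 = 1, so t = 11. So 65^(−1) ≡ 11 (mod 119). Verify: 65 · 11 = 715 ≡ 1 (mod 119). ✓

Final answer: 65^(−1) ≡ 11 (mod 119)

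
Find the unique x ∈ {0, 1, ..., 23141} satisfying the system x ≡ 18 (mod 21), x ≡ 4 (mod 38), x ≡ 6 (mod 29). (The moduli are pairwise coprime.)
The moduli 21, 38, 29 are pairwise coprime, so by the CRT there is a unique solution mod 21·38·29 = 23142.
Solve by successive substitution. Start with x ≡ 18 (mod 21).
  Combine with x ≡ 4 (mod 38): write x = 18 + 21·t and require 18 + 21·t ≡ 4 (mod 38), i.e. 21·t ≡ 4 − 18 ≡ 24 (mod 38). Since 21^(−1) ≡ 29 (mod 38), t ≡ 29·24 ≡ 12 (mod 38). So x ≡ 18 + 21·12 = 270 (mod 798).
  Combine with x ≡ 6 (mod 29): write x = 270 + 798·t and require 270 + 798·t ≡ 6 (mod 29), i.e. 798·t ≡ 6 − 270 ≡ 26 (mod 29). Since 798^(−1) ≡ 2 (mod 29) (798 ≡ 15 (mod 29)), t ≡ 2·26 ≡ 23 (mod 29). So x ≡ 270 + 798·23 = 18624 (mod 23142).
Unique solution in [0, 23142): x = 18624.

Final answer: x ≡ 18624 (mod 23142); the representative in [0, 23142) is 18624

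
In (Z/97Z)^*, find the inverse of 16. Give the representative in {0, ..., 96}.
Apply the extended Euclidean algorithm to (97, 16), tracking rows (r, s, t) with s·97 + t·16 = r. Each division r_prev = q·r_cur + r_new produces the new row as (previous row) − q·(current row):
  row A: (97, 1, 0)   [1·97 + 0·16 = 97]
  row B: (16, 0, 1)   [0·97 + 1·16 = 16]
  97 = 6·16 + 1   → row C = row A − 6·row B = (1, 1, −6)   [check: 1·97 − 6·16 = 1]
  16 = 16·1 + 0   → remainder 0, stop. gcd = 1 (last nonzero row C).
The gcd is 1, so 16 is invertible mod 97. The last nonzero row gives 1·97 − 6·16 = 1, so t = −6. So 16^(−1) ≡ −6 ≡ 91 (mod 97). Verify: 16 · 91 = 1456 ≡ 1 (mod 97). ✓

Final answer: 16^(−1) ≡ 91 (mod 97)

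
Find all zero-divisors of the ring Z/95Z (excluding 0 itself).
nonzero zero-divisors of Z/95Z = {5, 10, 15, 19, 20, 25, 30, 35, 38, 40, 45, 50, 55, 57, 60, 65, 70, 75, 76, 80, 85, 90}

An element a ∈ Z/95Z (with a ≠ 0) is a zero-divisor iff gcd(a, 95) > 1 (because a is a unit precisely when gcd(a, n) = 1, and in Z/nZ every nonzero, non-unit element is a zero-divisor). Scan a = 1, ..., 94 and keep those with gcd(a, 95) > 1:
  gcd(5, 95) = 5, gcd(10, 95) = 5, gcd(15, 95) = 5, gcd(19, 95) = 19, gcd(20, 95) = 5, gcd(25, 95) = 5, gcd(30, 95) = 5, gcd(35, 95) = 5, gcd(38, 95) = 19, gcd(40, 95) = 5, gcd(45, 95) = 5, gcd(50, 95) = 5, gcd(55, 95) = 5, gcd(57, 95) = 19, gcd(60, 95) = 5, gcd(65, 95) = 5, gcd(70, 95) = 5, gcd(75, 95) = 5, gcd(76, 95) = 19, gcd(80, 95) = 5, gcd(85, 95) = 5, gcd(90, 95) = 5.
All other a ∈ {1, ..., 94} have gcd(a, 95) = 1 and are units. So the nonzero zero-divisors are exactly the 22 values of a appearing in this scan.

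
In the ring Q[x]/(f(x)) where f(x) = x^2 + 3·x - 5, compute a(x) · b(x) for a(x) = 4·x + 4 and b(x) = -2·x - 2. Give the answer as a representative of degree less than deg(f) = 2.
a · b ≡ 8·x - 48 (mod f(x))

First multiply in Q[x] without reducing: a · b = -8·x^2 - 16·x - 8. Now divide by f(x) = x^2 + 3·x - 5, eliminating the leading term at each step:
  leading term -8·x^2: subtract (-8)·f(x) = -8·x^2 - 24·x + 40, leaving 8·x - 48
The degree is now < 2, so this is the remainder. Hence a · b ≡ 8·x - 48 in Q[x]/(f).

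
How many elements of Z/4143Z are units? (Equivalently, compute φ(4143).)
An element a ∈ Z/4143Z is a unit iff gcd(a, 4143) = 1, so the number of units is φ(4143). φ is multiplicative, with φ(p^e) = p^e − p^(e−1). Factorise 4143 = 3 · 1381. Then
  φ(4143) = (3 − 1) · (1381 − 1) = 2 · 1380 = 2760.

Final answer: Z/4143Z has φ(4143) = 2760 units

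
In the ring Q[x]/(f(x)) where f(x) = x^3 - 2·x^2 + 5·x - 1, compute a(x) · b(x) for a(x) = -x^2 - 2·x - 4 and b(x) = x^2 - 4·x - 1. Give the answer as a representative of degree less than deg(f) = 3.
First multiply in Q[x] without reducing: a · b = -x^4 + 2·x^3 + 5·x^2 + 18·x + 4. Now divide by f(x) = x^3 - 2·x^2 + 5·x - 1, eliminating the leading term at each step:
  leading term -x^4: subtract (-x)·f(x) = -x^4 + 2·x^3 - 5·x^2 + x, leaving 10·x^2 + 17·x + 4
The degree is now < 3, so this is the remainder. Hence a · b ≡ 10·x^2 + 17·x + 4 in Q[x]/(f).

Final answer: a · b ≡ 10·x^2 + 17·x + 4 (mod f(x))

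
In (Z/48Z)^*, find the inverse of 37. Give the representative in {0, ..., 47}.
37^(−1) ≡ 13 (mod 48)

Apply the extended Euclidean algorithm to (48, 37), tracking rows (r, s, t) with s·48 + t·37 = r. Each division r_prev = q·r_cur + r_new produces the new row as (previous row) − q·(current row):
  row A: (48, 1, 0)   [1·48 + 0·37 = 48]
  row B: (37, 0, 1)   [0·48 + 1·37 = 37]
  48 = 1·37 + 11   → row C = row A − 1·row B = (11, 1, −1)   [check: 1·48 − 1·37 = 11]
  37 = 3·11 + 4   → row D = row B − 3·row C = (4, −3, 4)   [check: −3·48 + 4·37 = 4]
  11 = 2·4 + 3   → row E = row C − 2·row D = (3, 7, −9)   [check: 7·48 − 9·37 = 3]
  4 = 1·3 + 1   → row F = row D − 1·row E = (1, −10, 13)   [check: −10·48 + 13·37 = 1]
  3 = 3·1 + 0   → remainder 0, stop. gcd = 1 (last nonzero row F).
The gcd is 1, so 37 is invertible mod 48. The last nonzero row gives −10·48 + 13·37 = 1, so t = 13. So 37^(−1) ≡ 13 (mod 48). Verify: 37 · 13 = 481 ≡ 1 (mod 48). ✓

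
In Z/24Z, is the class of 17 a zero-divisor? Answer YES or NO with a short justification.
gcd(17, 24) = 1, so 17 is a unit in Z/24Z (it has a multiplicative inverse). A unit cannot be a zero-divisor: if 17·b ≡ 0 then multiplying both sides by 17^(−1) gives b ≡ 0. So 17 is not a zero-divisor.

Final answer: NO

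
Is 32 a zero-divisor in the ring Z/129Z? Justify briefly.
NO

gcd(32, 129) = 1, so 32 is a unit in Z/129Z (it has a multiplicative inverse). A unit cannot be a zero-divisor: if 32·b ≡ 0 then multiplying both sides by 32^(−1) gives b ≡ 0. So 32 is not a zero-divisor.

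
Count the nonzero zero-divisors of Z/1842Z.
In Z/1842Z each nonzero element is either a unit (gcd with 1842 is 1) or a zero-divisor (gcd > 1). The number of units is φ(1842): factorise 1842 = 2 · 3 · 307, so φ(1842) = (2 − 1) · (3 − 1) · (307 − 1) = 1 · 2 · 306 = 612. The nonzero elements number 1842 − 1 = 1841. Hence the nonzero zero-divisors number 1841 − 612 = 1229.

Final answer: Z/1842Z has 1229 nonzero zero-divisors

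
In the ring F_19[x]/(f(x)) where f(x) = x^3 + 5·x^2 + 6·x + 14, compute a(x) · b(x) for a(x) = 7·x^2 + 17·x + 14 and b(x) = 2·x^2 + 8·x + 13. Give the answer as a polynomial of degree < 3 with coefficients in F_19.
Multiply as integer polynomials: a · b = 14·x^4 + 90·x^3 + 255·x^2 + 333·x + 182. Reducing coefficients mod 19: a · b ≡ 14·x^4 + 14·x^3 + 8·x^2 + 10·x + 11. Now divide by f(x) = x^3 + 5·x^2 + 6·x + 14 in F_19[x], eliminating the leading term at each step:
  leading term 14·x^4: subtract (14·x)·f(x) = 14·x^4 + 13·x^3 + 8·x^2 + 6·x, leaving x^3 + 4·x + 11 (coefficients mod 19)
  leading term x^3: subtract (1)·f(x) = x^3 + 5·x^2 + 6·x + 14, leaving 14·x^2 + 17·x + 16 (coefficients mod 19)
The degree is now < 3, so this is the remainder. Hence a · b ≡ 14·x^2 + 17·x + 16 in F_19[x]/(f).

Final answer: a · b ≡ 14·x^2 + 17·x + 16 (mod f(x))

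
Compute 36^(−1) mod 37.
Apply the extended Euclidean algorithm to (37, 36), tracking rows (r, s, t) with s·37 + t·36 = r. Each division r_prev = q·r_cur + r_new produces the new row as (previous row) − q·(current row):
  row A: (37, 1, 0)   [1·37 + 0·36 = 37]
  row B: (36, 0, 1)   [0·37 + 1·36 = 36]
  37 = 1·36 + 1   → row C = row A − 1·row B = (1, 1, −1)   [check: 1·37 − 1·36 = 1]
  36 = 36·1 + 0   → remainder 0, stop. gcd = 1 (last nonzero row C).
The gcd is 1, so 36 is invertible mod 37. The last nonzero row gives 1·37 − 1·36 = 1, so t = −1. So 36^(−1) ≡ −1 ≡ 36 (mod 37). Verify: 36 · 36 = 1296 ≡ 1 (mod 37). ✓

Final answer: 36^(−1) ≡ 36 (mod 37)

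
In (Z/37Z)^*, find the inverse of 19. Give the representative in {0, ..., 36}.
Apply the extended Euclidean algorithm to (37, 19), tracking rows (r, s, t) with s·37 + t·19 = r. Each division r_prev = q·r_cur + r_new produces the new row as (previous row) − q·(current row):
  row A: (37, 1, 0)   [1·37 + 0·19 = 37]
  row B: (19, 0, 1)   [0·37 + 1·19 = 19]
  37 = 1·19 + 18   → row C = row A − 1·row B = (18, 1, −1)   [check: 1·37 − 1·19 = 18]
  19 = 1·18 + 1   → row D = row B − 1·row C = (1, −1, 2)   [check: −1·37 + 2·19 = 1]
  18 = 18·1 + 0   → remainder 0, stop. gcd = 1 (last nonzero row D).
The gcd is 1, so 19 is invertible mod 37. The last nonzero row gives −1·37 + 2·19 = 1, so t = 2. So 19^(−1) ≡ 2 (mod 37). Verify: 19 · 2 = 38 ≡ 1 (mod 37). ✓

Final answer: 19^(−1) ≡ 2 (mod 37)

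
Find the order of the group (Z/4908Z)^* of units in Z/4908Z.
(Z/4908Z)^* consists of the classes a with gcd(a, 4908) = 1, so its order is φ(4908). φ is multiplicative, with φ(p^e) = p^e − p^(e−1). Factorise 4908 = 2^2 · 3 · 409. Then
  φ(4908) = (2^2 − 2^1) · (3 − 1) · (409 − 1) = 2 · 2 · 408 = 1632.
Thus |(Z/4908Z)^*| = 1632.

Final answer: |(Z/4908Z)^*| = 1632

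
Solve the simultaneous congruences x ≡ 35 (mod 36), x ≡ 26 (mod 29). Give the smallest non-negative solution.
The moduli 36, 29 are pairwise coprime, so by the CRT there is a unique solution mod 36·29 = 1044.
Solve by successive substitution. Start with x ≡ 35 (mod 36).
  Combine with x ≡ 26 (mod 29): write x = 35 + 36·t and require 35 + 36·t ≡ 26 (mod 29), i.e. 36·t ≡ 26 − 35 ≡ 20 (mod 29). Since 36^(−1) ≡ 25 (mod 29) (36 ≡ 7 (mod 29)), t ≡ 25·20 ≡ 7 (mod 29). So x ≡ 35 + 36·7 = 287 (mod 1044).
Unique solution in [0, 1044): x = 287.

Final answer: x ≡ 287 (mod 1044); the representative in [0, 1044) is 287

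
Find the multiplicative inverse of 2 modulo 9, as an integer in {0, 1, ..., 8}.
Apply the extended Euclidean algorithm to (9, 2), tracking rows (r, s, t) with s·9 + t·2 = r. Each division r_prev = q·r_cur + r_new produces the new row as (previous row) − q·(current row):
  row A: (9, 1, 0)   [1·9 + 0·2 = 9]
  row B: (2, 0, 1)   [0·9 + 1·2 = 2]
  9 = 4·2 + 1   → row C = row A − 4·row B = (1, 1, −4)   [check: 1·9 − 4·2 = 1]
  2 = 2·1 + 0   → remainder 0, stop. gcd = 1 (last nonzero row C).
The gcd is 1, so 2 is invertible mod 9. The last nonzero row gives 1·9 − 4·2 = 1, so t = −4. So 2^(−1) ≡ −4 ≡ 5 (mod 9). Verify: 2 · 5 = 10 ≡ 1 (mod 9). ✓

Final answer: 2^(−1) ≡ 5 (mod 9)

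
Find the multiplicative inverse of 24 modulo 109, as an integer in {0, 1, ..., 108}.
Apply the extended Euclidean algorithm to (109, 24), tracking rows (r, s, t) with s·109 + t·24 = r. Each division r_prev = q·r_cur + r_new produces the new row as (previous row) − q·(current row):
  row A: (109, 1, 0)   [1·109 + 0·24 = 109]
  row B: (24, 0, 1)   [0·109 + 1·24 = 24]
  109 = 4·24 + 13   → row C = row A − 4·row B = (13, 1, −4)   [check: 1·109 − 4·24 = 13]
  24 = 1·13 + 11   → row D = row B − 1·row C = (11, −1, 5)   [check: −1·109 + 5·24 = 11]
  13 = 1·11 + 2   → row E = row C − 1·row D = (2, 2, −9)   [check: 2·109 − 9·24 = 2]
  11 = 5·2 + 1   → row F = row D − 5·row E = (1, −11, 50)   [check: −11·109 + 50·24 = 1]
  2 = 2·1 + 0   → remainder 0, stop. gcd = 1 (last nonzero row F).
The gcd is 1, so 24 is invertible mod 109. The last nonzero row gives −11·109 + 50·24 = 1, so t = 50. So 24^(−1) ≡ 50 (mod 109). Verify: 24 · 50 = 1200 ≡ 1 (mod 109). ✓

Final answer: 24^(−1) ≡ 50 (mod 109)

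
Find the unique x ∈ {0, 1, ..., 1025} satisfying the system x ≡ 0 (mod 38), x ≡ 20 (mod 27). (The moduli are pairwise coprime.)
x ≡ 722 (mod 1026); the representative in [0, 1026) is 722

The moduli 38, 27 are pairwise coprime, so by the CRT there is a unique solution mod 38·27 = 1026.
Solve by successive substitution. Start with x ≡ 0 (mod 38).
  Combine with x ≡ 20 (mod 27): write x = 38·t and require 38·t ≡ 20 (mod 27). Since 38^(−1) ≡ 5 (mod 27) (38 ≡ 11 (mod 27)), t ≡ 5·20 ≡ 19 (mod 27). So x ≡ 38·19 = 722 (mod 1026).
Unique solution in [0, 1026): x = 722.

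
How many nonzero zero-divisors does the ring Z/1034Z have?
Z/1034Z has 573 nonzero zero-divisors

In Z/1034Z each nonzero element is either a unit (gcd with 1034 is 1) or a zero-divisor (gcd > 1). The number of units is φ(1034): factorise 1034 = 2 · 11 · 47, so φ(1034) = (2 − 1) · (11 − 1) · (47 − 1) = 1 · 10 · 46 = 460. The nonzero elements number 1034 − 1 = 1033. Hence the nonzero zero-divisors number 1033 − 460 = 573.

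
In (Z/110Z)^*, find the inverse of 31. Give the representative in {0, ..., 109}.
31^(−1) ≡ 71 (mod 110)

Apply the extended Euclidean algorithm to (110, 31), tracking rows (r, s, t) with s·110 + t·31 = r. Each division r_prev = q·r_cur + r_new produces the new row as (previous row) − q·(current row):
  row A: (110, 1, 0)   [1·110 + 0·31 = 110]
  row B: (31, 0, 1)   [0·110 + 1·31 = 31]
  110 = 3·31 + 17   → row C = row A − 3·row B = (17, 1, −3)   [check: 1·110 − 3·31 = 17]
  31 = 1·17 + 14   → row D = row B − 1·row C = (14, −1, 4)   [check: −1·110 + 4·31 = 14]
  17 = 1·14 + 3   → row E = row C − 1·row D = (3, 2, −7)   [check: 2·110 − 7·31 = 3]
  14 = 4·3 + 2   → row F = row D − 4·row E = (2, −9, 32)   [check: −9·110 + 32·31 = 2]
  3 = 1·2 + 1   → row G = row E − 1·row F = (1, 11, −39)   [check: 11·110 − 39·31 = 1]
  2 = 2·1 + 0   → remainder 0, stop. gcd = 1 (last nonzero row G).
The gcd is 1, so 31 is invertible mod 110. The last nonzero row gives 11·110 − 39·31 = 1, so t = −39. So 31^(−1) ≡ −39 ≡ 71 (mod 110). Verify: 31 · 71 = 2201 ≡ 1 (mod 110). ✓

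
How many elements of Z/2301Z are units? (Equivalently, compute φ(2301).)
An element a ∈ Z/2301Z is a unit iff gcd(a, 2301) = 1, so the number of units is φ(2301). φ is multiplicative, with φ(p^e) = p^e − p^(e−1). Factorise 2301 = 3 · 13 · 59. Then
  φ(2301) = (3 − 1) · (13 − 1) · (59 − 1) = 2 · 12 · 58 = 1392.

Final answer: Z/2301Z has φ(2301) = 1392 units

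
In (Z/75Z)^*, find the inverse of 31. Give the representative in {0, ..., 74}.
31^(−1) ≡ 46 (mod 75)

Apply the extended Euclidean algorithm to (75, 31), tracking rows (r, s, t) with s·75 + t·31 = r. Each division r_prev = q·r_cur + r_new produces the new row as (previous row) − q·(current row):
  row A: (75, 1, 0)   [1·75 + 0·31 = 75]
  row B: (31, 0, 1)   [0·75 + 1·31 = 31]
  75 = 2·31 + 13   → row C = row A − 2·row B = (13, 1, −2)   [check: 1·75 − 2·31 = 13]
  31 = 2·13 + 5   → row D = row B − 2·row C = (5, −2, 5)   [check: −2·75 + 5·31 = 5]
  13 = 2·5 + 3   → row E = row C − 2·row D = (3, 5, −12)   [check: 5·75 − 12·31 = 3]
  5 = 1·3 + 2   → row F = row D − 1·row E = (2, −7, 17)   [check: −7·75 + 17·31 = 2]
  3 = 1·2 + 1   → row G = row E − 1·row F = (1, 12, −29)   [check: 12·75 − 29·31 = 1]
  2 = 2·1 + 0   → remainder 0, stop. gcd = 1 (last nonzero row G).
The gcd is 1, so 31 is invertible mod 75. The last nonzero row gives 12·75 − 29·31 = 1, so t = −29. So 31^(−1) ≡ −29 ≡ 46 (mod 75). Verify: 31 · 46 = 1426 ≡ 1 (mod 75). ✓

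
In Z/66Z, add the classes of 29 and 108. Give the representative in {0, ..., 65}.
Reduce the summands first: 108 ≡ 42 (mod 66), so 29 + 108 ≡ 29 + 42 (mod 66). 29 + 42 = 71; 71 = 1·66 + 5, so (29 + 108) mod 66 = 5.

Final answer: 5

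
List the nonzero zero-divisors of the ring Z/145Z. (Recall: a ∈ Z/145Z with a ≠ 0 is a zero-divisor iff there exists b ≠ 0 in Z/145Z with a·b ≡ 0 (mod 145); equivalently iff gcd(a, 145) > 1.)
nonzero zero-divisors of Z/145Z = {5, 10, 15, 20, 25, 29, 30, 35, 40, 45, 50, 55, 58, 60, 65, 70, 75, 80, 85, 87, 90, 95, 100, 105, 110, 115, 116, 120, 125, 130, 135, 140}

An element a ∈ Z/145Z (with a ≠ 0) is a zero-divisor iff gcd(a, 145) > 1 (because a is a unit precisely when gcd(a, n) = 1, and in Z/nZ every nonzero, non-unit element is a zero-divisor). Scan a = 1, ..., 144 and keep those with gcd(a, 145) > 1:
  gcd(5, 145) = 5, gcd(10, 145) = 5, gcd(15, 145) = 5, gcd(20, 145) = 5, gcd(25, 145) = 5, gcd(29, 145) = 29, gcd(30, 145) = 5, gcd(35, 145) = 5, gcd(40, 145) = 5, gcd(45, 145) = 5, gcd(50, 145) = 5, gcd(55, 145) = 5, gcd(58, 145) = 29, gcd(60, 145) = 5, gcd(65, 145) = 5, gcd(70, 145) = 5, gcd(75, 145) = 5, gcd(80, 145) = 5, gcd(85, 145) = 5, gcd(87, 145) = 29, gcd(90, 145) = 5, gcd(95, 145) = 5, gcd(100, 145) = 5, gcd(105, 145) = 5, gcd(110, 145) = 5, gcd(115, 145) = 5, gcd(116, 145) = 29, gcd(120, 145) = 5, gcd(125, 145) = 5, gcd(130, 145) = 5, gcd(135, 145) = 5, gcd(140, 145) = 5.
All other a ∈ {1, ..., 144} have gcd(a, 145) = 1 and are units. So the nonzero zero-divisors are exactly the 32 values of a appearing in this scan.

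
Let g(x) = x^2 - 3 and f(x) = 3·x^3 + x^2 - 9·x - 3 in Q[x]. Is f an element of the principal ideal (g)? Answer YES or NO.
YES

In Q[x] the ideal (g) consists of all multiples of g, so f ∈ (g) iff g | f, i.e. iff the remainder of f on division by g is 0. Divide f by g (g is monic, so eliminate the leading term of the running remainder at each step):
  leading term 3·x^3: subtract (3·x)·g(x) = 3·x^3 - 9·x, leaving x^2 - 3
  leading term x^2: subtract (1)·g(x) = x^2 - 3, leaving 0
The remainder is 0, so f(x) = g(x) · h(x) with h(x) = 3·x + 1. Hence g | f, i.e. f ∈ (g).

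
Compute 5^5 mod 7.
Use repeated squaring. Binary(5) = 101. Walk through the bits of the exponent 5 left-to-right: at each bit after the leading one, square the running value, then multiply by 5 if the bit is 1 (always reducing mod 7):
  bit 1 = 1 (leading): start with 5.
  bit 2 = 0: square 5^2 = 25 ≡ 4 (mod 7).
  bit 3 = 1: square 4^2 = 16 ≡ 2; bit is 1, so multiply 2·5 = 10 ≡ 3 (mod 7).
Final value: 5^5 ≡ 3 (mod 7).

Final answer: 3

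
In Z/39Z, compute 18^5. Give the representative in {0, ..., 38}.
18

Use repeated squaring. Binary(5) = 101. Walk through the bits of the exponent 5 left-to-right: at each bit after the leading one, square the running value, then multiply by 18 if the bit is 1 (always reducing mod 39):
  bit 1 = 1 (leading): start with 18.
  bit 2 = 0: square 18^2 = 324 ≡ 12 (mod 39).
  bit 3 = 1: square 12^2 = 144 ≡ 27; bit is 1, so multiply 27·18 = 486 ≡ 18 (mod 39).
Final value: 18^5 ≡ 18 (mod 39).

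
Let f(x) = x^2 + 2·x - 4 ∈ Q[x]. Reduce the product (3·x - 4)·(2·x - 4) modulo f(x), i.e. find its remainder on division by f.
First multiply in Q[x] without reducing: a · b = 6·x^2 - 20·x + 16. Now divide by f(x) = x^2 + 2·x - 4, eliminating the leading term at each step:
  leading term 6·x^2: subtract (6)·f(x) = 6·x^2 + 12·x - 24, leaving 40 - 32·x
The degree is now < 2, so this is the remainder. Hence a · b ≡ 40 - 32·x in Q[x]/(f).

Final answer: a · b ≡ 40 - 32·x (mod f(x))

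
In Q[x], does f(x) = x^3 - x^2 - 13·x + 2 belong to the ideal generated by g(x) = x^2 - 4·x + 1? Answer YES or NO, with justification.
NO

In Q[x] the ideal (g) consists of all multiples of g, so f ∈ (g) iff g | f, i.e. iff the remainder of f on division by g is 0. Divide f by g (g is monic, so eliminate the leading term of the running remainder at each step):
  leading term x^3: subtract (x)·g(x) = x^3 - 4·x^2 + x, leaving 3·x^2 - 14·x + 2
  leading term 3·x^2: subtract (3)·g(x) = 3·x^2 - 12·x + 3, leaving -2·x - 1
The remainder r(x) = -2·x - 1 ≠ 0 (and deg r < deg g), so g ∤ f, i.e. f ∉ (g).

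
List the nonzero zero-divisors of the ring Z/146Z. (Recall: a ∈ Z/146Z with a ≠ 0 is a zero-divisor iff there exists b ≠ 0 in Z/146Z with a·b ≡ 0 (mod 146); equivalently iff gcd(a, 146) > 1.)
nonzero zero-divisors of Z/146Z = {2, 4, 6, 8, 10, 12, 14, 16, 18, 20, 22, 24, 26, 28, 30, 32, 34, 36, 38, 40, 42, 44, 46, 48, 50, 52, 54, 56, 58, 60, 62, 64, 66, 68, 70, 72, 73, 74, 76, 78, 80, 82, 84, 86, 88, 90, 92, 94, 96, 98, 100, 102, 104, 106, 108, 110, 112, 114, 116, 118, 120, 122, 124, 126, 128, 130, 132, 134, 136, 138, 140, 142, 144}

An element a ∈ Z/146Z (with a ≠ 0) is a zero-divisor iff gcd(a, 146) > 1 (because a is a unit precisely when gcd(a, n) = 1, and in Z/nZ every nonzero, non-unit element is a zero-divisor). Scan a = 1, ..., 145 and keep those with gcd(a, 146) > 1:
  gcd(2, 146) = 2, gcd(4, 146) = 2, gcd(6, 146) = 2, gcd(8, 146) = 2, gcd(10, 146) = 2, gcd(12, 146) = 2, gcd(14, 146) = 2, gcd(16, 146) = 2, gcd(18, 146) = 2, gcd(20, 146) = 2, gcd(22, 146) = 2, gcd(24, 146) = 2, gcd(26, 146) = 2, gcd(28, 146) = 2, gcd(30, 146) = 2, gcd(32, 146) = 2, gcd(34, 146) = 2, gcd(36, 146) = 2, gcd(38, 146) = 2, gcd(40, 146) = 2, gcd(42, 146) = 2, gcd(44, 146) = 2, gcd(46, 146) = 2, gcd(48, 146) = 2, gcd(50, 146) = 2, gcd(52, 146) = 2, gcd(54, 146) = 2, gcd(56, 146) = 2, gcd(58, 146) = 2, gcd(60, 146) = 2, gcd(62, 146) = 2, gcd(64, 146) = 2, gcd(66, 146) = 2, gcd(68, 146) = 2, gcd(70, 146) = 2, gcd(72, 146) = 2, gcd(73, 146) = 73, gcd(74, 146) = 2, gcd(76, 146) = 2, gcd(78, 146) = 2, gcd(80, 146) = 2, gcd(82, 146) = 2, gcd(84, 146) = 2, gcd(86, 146) = 2, gcd(88, 146) = 2, gcd(90, 146) = 2, gcd(92, 146) = 2, gcd(94, 146) = 2, gcd(96, 146) = 2, gcd(98, 146) = 2, gcd(100, 146) = 2, gcd(102, 146) = 2, gcd(104, 146) = 2, gcd(106, 146) = 2, gcd(108, 146) = 2, gcd(110, 146) = 2, gcd(112, 146) = 2, gcd(114, 146) = 2, gcd(116, 146) = 2, gcd(118, 146) = 2, gcd(120, 146) = 2, gcd(122, 146) = 2, gcd(124, 146) = 2, gcd(126, 146) = 2, gcd(128, 146) = 2, gcd(130, 146) = 2, gcd(132, 146) = 2, gcd(134, 146) = 2, gcd(136, 146) = 2, gcd(138, 146) = 2, gcd(140, 146) = 2, gcd(142, 146) = 2, gcd(144, 146) = 2.
All other a ∈ {1, ..., 145} have gcd(a, 146) = 1 and are units. So the nonzero zero-divisors are exactly the 73 values of a appearing in this scan.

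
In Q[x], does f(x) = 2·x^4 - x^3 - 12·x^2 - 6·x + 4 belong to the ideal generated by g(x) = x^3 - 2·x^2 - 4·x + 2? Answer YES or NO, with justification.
NO

In Q[x] the ideal (g) consists of all multiples of g, so f ∈ (g) iff g | f, i.e. iff the remainder of f on division by g is 0. Divide f by g (g is monic, so eliminate the leading term of the running remainder at each step):
  leading term 2·x^4: subtract (2·x)·g(x) = 2·x^4 - 4·x^3 - 8·x^2 + 4·x, leaving 3·x^3 - 4·x^2 - 10·x + 4
  leading term 3·x^3: subtract (3)·g(x) = 3·x^3 - 6·x^2 - 12·x + 6, leaving 2·x^2 + 2·x - 2
The remainder r(x) = 2·x^2 + 2·x - 2 ≠ 0 (and deg r < deg g), so g ∤ f, i.e. f ∉ (g).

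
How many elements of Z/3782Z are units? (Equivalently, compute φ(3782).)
Z/3782Z has φ(3782) = 1800 units

An element a ∈ Z/3782Z is a unit iff gcd(a, 3782) = 1, so the number of units is φ(3782). φ is multiplicative, with φ(p^e) = p^e − p^(e−1). Factorise 3782 = 2 · 31 · 61. Then
  φ(3782) = (2 − 1) · (31 − 1) · (61 − 1) = 1 · 30 · 60 = 1800.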